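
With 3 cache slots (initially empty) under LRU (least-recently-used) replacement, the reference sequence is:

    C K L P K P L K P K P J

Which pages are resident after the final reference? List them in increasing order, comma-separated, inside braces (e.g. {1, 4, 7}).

{J, K, P}

C → miss, frames (C)
K → miss, frames (C K)
L → miss, frames (C K L)
P → miss, evict C, frames (K L P)
K → hit
P → hit
L → hit
K → hit
P → hit
K → hit
P → hit
J → miss, evict L, frames (K P J)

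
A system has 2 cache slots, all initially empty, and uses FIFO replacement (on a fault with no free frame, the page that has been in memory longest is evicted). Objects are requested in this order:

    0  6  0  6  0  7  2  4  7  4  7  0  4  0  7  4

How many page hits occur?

7

0 -> miss, frames [0]
6 -> miss, frames [0, 6]
0 -> hit
6 -> hit
0 -> hit
7 -> miss, evict 0, frames [6, 7]
2 -> miss, evict 6, frames [7, 2]
4 -> miss, evict 7, frames [2, 4]
7 -> miss, evict 2, frames [4, 7]
4 -> hit
7 -> hit
0 -> miss, evict 4, frames [7, 0]
4 -> miss, evict 7, frames [0, 4]
0 -> hit
7 -> miss, evict 0, frames [4, 7]
4 -> hit
Hits: 7.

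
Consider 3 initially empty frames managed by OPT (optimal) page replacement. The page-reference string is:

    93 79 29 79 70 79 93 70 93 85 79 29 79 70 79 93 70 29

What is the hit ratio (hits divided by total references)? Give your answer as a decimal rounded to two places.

93: miss, frames {93}
79: miss, frames {93,79}
29: miss, frames {93,79,29}
79: hit
70: miss, evict 29, frames {93,79,70}
79: hit
93: hit
70: hit
93: hit
85: miss, evict 93, frames {79,70,85}
79: hit
29: miss, evict 85, frames {79,70,29}
79: hit
70: hit
79: hit
93: miss, evict 79, frames {70,29,93}
70: hit
29: hit
Hits: 11 of 18 references → 11/18 = 0.6111.

0.61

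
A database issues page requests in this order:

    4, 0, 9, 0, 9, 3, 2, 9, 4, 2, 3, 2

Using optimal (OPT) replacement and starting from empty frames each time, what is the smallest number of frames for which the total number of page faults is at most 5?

4

f=1: 12 faults
f=2: 7 faults
f=3: 6 faults
f=4: 5 faults
f=5: 5 faults
Smallest f with faults ≤ 5 is 4.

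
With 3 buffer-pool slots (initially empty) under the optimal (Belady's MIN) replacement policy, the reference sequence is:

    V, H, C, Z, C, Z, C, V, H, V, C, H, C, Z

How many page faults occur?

6

V -> fault, frames [V]
H -> fault, frames [V, H]
C -> fault, frames [V, H, C]
Z -> fault, evict H, frames [V, C, Z]
C -> hit
Z -> hit
C -> hit
V -> hit
H -> fault, evict Z, frames [V, C, H]
V -> hit
C -> hit
H -> hit
C -> hit
Z -> fault, evict H, frames [V, C, Z]
Page faults: 6.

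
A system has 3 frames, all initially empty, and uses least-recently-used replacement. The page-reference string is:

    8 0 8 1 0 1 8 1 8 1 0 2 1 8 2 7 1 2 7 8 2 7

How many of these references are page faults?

8

8 → fault, frames [8]
0 → fault, frames [8, 0]
8 → hit
1 → fault, frames [0, 8, 1]
0 → hit
1 → hit
8 → hit
1 → hit
8 → hit
1 → hit
0 → hit
2 → fault, evict 8, frames [1, 0, 2]
1 → hit
8 → fault, evict 0, frames [2, 1, 8]
2 → hit
7 → fault, evict 1, frames [8, 2, 7]
1 → fault, evict 8, frames [2, 7, 1]
2 → hit
7 → hit
8 → fault, evict 1, frames [2, 7, 8]
2 → hit
7 → hit
Page faults: 8.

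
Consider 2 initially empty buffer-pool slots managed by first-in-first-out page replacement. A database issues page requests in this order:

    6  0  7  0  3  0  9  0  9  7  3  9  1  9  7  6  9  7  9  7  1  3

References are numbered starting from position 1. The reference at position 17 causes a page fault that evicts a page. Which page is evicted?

pos 1: 6 -> miss, frames {6}
pos 2: 0 -> miss, frames {6,0}
pos 3: 7 -> miss, evict 6, frames {0,7}
pos 4: 0 -> hit
pos 5: 3 -> miss, evict 0, frames {7,3}
pos 6: 0 -> miss, evict 7, frames {3,0}
pos 7: 9 -> miss, evict 3, frames {0,9}
pos 8: 0 -> hit
pos 9: 9 -> hit
pos 10: 7 -> miss, evict 0, frames {9,7}
pos 11: 3 -> miss, evict 9, frames {7,3}
pos 12: 9 -> miss, evict 7, frames {3,9}
pos 13: 1 -> miss, evict 3, frames {9,1}
pos 14: 9 -> hit
pos 15: 7 -> miss, evict 9, frames {1,7}
pos 16: 6 -> miss, evict 1, frames {7,6}
pos 17: 9 -> miss, evict 7, frames {6,9}
At position 17, page 7 is evicted.

7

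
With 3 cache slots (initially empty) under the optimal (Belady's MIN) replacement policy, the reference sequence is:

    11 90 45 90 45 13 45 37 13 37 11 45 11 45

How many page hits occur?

11 -> fault, frames {11}
90 -> fault, frames {11,90}
45 -> fault, frames {11,90,45}
90 -> hit
45 -> hit
13 -> fault, evict 90, frames {11,45,13}
45 -> hit
37 -> fault, evict 45, frames {11,13,37}
13 -> hit
37 -> hit
11 -> hit
45 -> fault, evict 37, frames {11,13,45}
11 -> hit
45 -> hit
Hits: 8.

8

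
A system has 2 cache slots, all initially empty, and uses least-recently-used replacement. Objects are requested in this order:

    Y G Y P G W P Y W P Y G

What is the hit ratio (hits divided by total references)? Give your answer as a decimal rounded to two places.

Y -> miss, frames {Y}
G -> miss, frames {Y,G}
Y -> hit
P -> miss, evict G, frames {Y,P}
G -> miss, evict Y, frames {P,G}
W -> miss, evict P, frames {G,W}
P -> miss, evict G, frames {W,P}
Y -> miss, evict W, frames {P,Y}
W -> miss, evict P, frames {Y,W}
P -> miss, evict Y, frames {W,P}
Y -> miss, evict W, frames {P,Y}
G -> miss, evict P, frames {Y,G}
Hits: 1 of 12 references → 1/12 = 0.0833.

0.08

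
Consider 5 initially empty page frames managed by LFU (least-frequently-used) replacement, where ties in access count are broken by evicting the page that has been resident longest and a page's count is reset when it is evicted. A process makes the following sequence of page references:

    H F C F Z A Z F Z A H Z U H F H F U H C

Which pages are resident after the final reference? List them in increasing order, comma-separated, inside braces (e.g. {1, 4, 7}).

H: miss, frames (H)
F: miss, frames (H F)
C: miss, frames (H F C)
F: hit
Z: miss, frames (H F C Z)
A: miss, frames (H F C Z A)
Z: hit
F: hit
Z: hit
A: hit
H: hit
Z: hit
U: miss, evict C, frames (H F Z A U)
H: hit
F: hit
H: hit
F: hit
U: hit
H: hit
C: miss, evict A, frames (H F Z U C)

{C, F, H, U, Z}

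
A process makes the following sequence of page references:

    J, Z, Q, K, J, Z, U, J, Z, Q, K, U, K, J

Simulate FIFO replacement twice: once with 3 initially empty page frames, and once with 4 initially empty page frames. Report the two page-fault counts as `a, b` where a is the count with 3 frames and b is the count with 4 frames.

10, 11

3 frames: F F F F F F F . . F F . . F → 10 faults.
4 frames: F F F F . . F F F F F F . F → 11 faults.
11 > 10: adding a frame increased faults — Belady's anomaly.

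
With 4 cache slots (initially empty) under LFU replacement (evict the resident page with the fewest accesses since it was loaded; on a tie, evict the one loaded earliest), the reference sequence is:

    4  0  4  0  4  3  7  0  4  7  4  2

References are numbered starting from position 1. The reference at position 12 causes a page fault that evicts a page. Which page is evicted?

pos 1: 4 -> fault, frames [4]
pos 2: 0 -> fault, frames [4, 0]
pos 3: 4 -> hit
pos 4: 0 -> hit
pos 5: 4 -> hit
pos 6: 3 -> fault, frames [4, 0, 3]
pos 7: 7 -> fault, frames [4, 0, 3, 7]
pos 8: 0 -> hit
pos 9: 4 -> hit
pos 10: 7 -> hit
pos 11: 4 -> hit
pos 12: 2 -> fault, evict 3, frames [4, 0, 7, 2]
At position 12, page 3 is evicted.

3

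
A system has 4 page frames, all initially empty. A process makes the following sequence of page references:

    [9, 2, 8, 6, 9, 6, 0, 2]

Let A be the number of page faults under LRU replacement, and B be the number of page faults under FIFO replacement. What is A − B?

1

Under LRU: F F F F . . F F → 6 faults.
Under FIFO: F F F F . . F . → 5 faults.
A − B = 6 − 5 = 1.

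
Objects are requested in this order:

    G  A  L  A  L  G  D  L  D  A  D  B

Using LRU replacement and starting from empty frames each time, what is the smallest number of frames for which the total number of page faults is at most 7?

f=1: 12 faults
f=2: 8 faults
f=3: 6 faults
f=4: 5 faults
f=5: 5 faults
Smallest f with faults ≤ 7 is 3.

3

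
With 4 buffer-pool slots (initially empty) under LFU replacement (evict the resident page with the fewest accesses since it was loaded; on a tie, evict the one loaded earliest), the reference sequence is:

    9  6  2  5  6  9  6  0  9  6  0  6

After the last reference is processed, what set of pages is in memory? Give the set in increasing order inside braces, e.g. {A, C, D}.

9: miss, frames {9}
6: miss, frames {9,6}
2: miss, frames {9,6,2}
5: miss, frames {9,6,2,5}
6: hit
9: hit
6: hit
0: miss, evict 2, frames {9,6,5,0}
9: hit
6: hit
0: hit
6: hit

{0, 5, 6, 9}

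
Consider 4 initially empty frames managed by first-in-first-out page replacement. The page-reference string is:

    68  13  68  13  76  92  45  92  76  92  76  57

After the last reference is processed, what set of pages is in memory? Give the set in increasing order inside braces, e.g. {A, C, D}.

{45, 57, 76, 92}

68: fault, frames (68)
13: fault, frames (68 13)
68: hit
13: hit
76: fault, frames (68 13 76)
92: fault, frames (68 13 76 92)
45: fault, evict 68, frames (13 76 92 45)
92: hit
76: hit
92: hit
76: hit
57: fault, evict 13, frames (76 92 45 57)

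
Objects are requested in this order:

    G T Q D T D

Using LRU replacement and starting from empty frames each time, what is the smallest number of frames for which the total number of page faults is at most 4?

3

f=1: 6 faults
f=2: 5 faults
f=3: 4 faults
f=4: 4 faults
Smallest f with faults ≤ 4 is 3.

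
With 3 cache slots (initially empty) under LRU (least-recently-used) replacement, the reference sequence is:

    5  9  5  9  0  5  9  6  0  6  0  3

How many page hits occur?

6

5 -> miss, frames [5]
9 -> miss, frames [5, 9]
5 -> hit
9 -> hit
0 -> miss, frames [5, 9, 0]
5 -> hit
9 -> hit
6 -> miss, evict 0, frames [5, 9, 6]
0 -> miss, evict 5, frames [9, 6, 0]
6 -> hit
0 -> hit
3 -> miss, evict 9, frames [6, 0, 3]
Hits: 6.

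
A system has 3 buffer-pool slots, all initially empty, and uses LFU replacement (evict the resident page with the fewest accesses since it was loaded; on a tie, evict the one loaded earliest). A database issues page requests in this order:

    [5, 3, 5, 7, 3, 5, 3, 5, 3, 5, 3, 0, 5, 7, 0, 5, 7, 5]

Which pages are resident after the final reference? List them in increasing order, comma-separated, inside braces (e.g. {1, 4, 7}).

{3, 5, 7}

5 → fault, frames {5}
3 → fault, frames {5,3}
5 → hit
7 → fault, frames {5,3,7}
3 → hit
5 → hit
3 → hit
5 → hit
3 → hit
5 → hit
3 → hit
0 → fault, evict 7, frames {5,3,0}
5 → hit
7 → fault, evict 0, frames {5,3,7}
0 → fault, evict 7, frames {5,3,0}
5 → hit
7 → fault, evict 0, frames {5,3,7}
5 → hit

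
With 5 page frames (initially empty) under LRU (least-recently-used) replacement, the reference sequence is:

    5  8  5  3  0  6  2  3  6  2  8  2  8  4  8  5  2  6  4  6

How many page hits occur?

5: miss, frames {5}
8: miss, frames {5,8}
5: hit
3: miss, frames {8,5,3}
0: miss, frames {8,5,3,0}
6: miss, frames {8,5,3,0,6}
2: miss, evict 8, frames {5,3,0,6,2}
3: hit
6: hit
2: hit
8: miss, evict 5, frames {0,3,6,2,8}
2: hit
8: hit
4: miss, evict 0, frames {3,6,2,8,4}
8: hit
5: miss, evict 3, frames {6,2,4,8,5}
2: hit
6: hit
4: hit
6: hit
Hits: 11.

11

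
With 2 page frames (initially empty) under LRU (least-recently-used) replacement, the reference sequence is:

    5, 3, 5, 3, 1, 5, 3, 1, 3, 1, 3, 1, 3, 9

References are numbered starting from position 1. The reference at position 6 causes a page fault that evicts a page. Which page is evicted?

pos 1: 5 -> fault, frames [5]
pos 2: 3 -> fault, frames [5, 3]
pos 3: 5 -> hit
pos 4: 3 -> hit
pos 5: 1 -> fault, evict 5, frames [3, 1]
pos 6: 5 -> fault, evict 3, frames [1, 5]
At position 6, page 3 is evicted.

3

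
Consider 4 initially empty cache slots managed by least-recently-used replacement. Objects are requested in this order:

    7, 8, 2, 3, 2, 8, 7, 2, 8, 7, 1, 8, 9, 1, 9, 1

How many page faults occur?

6

7 → miss, frames (7)
8 → miss, frames (7 8)
2 → miss, frames (7 8 2)
3 → miss, frames (7 8 2 3)
2 → hit
8 → hit
7 → hit
2 → hit
8 → hit
7 → hit
1 → miss, evict 3, frames (2 8 7 1)
8 → hit
9 → miss, evict 2, frames (7 1 8 9)
1 → hit
9 → hit
1 → hit
Page faults: 6.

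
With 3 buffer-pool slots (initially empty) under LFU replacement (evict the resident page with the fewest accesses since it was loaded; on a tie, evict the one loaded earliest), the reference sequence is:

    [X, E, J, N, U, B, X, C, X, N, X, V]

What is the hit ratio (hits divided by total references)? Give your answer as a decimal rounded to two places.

X → fault, frames {X}
E → fault, frames {X,E}
J → fault, frames {X,E,J}
N → fault, evict X, frames {E,J,N}
U → fault, evict E, frames {J,N,U}
B → fault, evict J, frames {N,U,B}
X → fault, evict N, frames {U,B,X}
C → fault, evict U, frames {B,X,C}
X → hit
N → fault, evict B, frames {X,C,N}
X → hit
V → fault, evict C, frames {X,N,V}
Hits: 2 of 12 references → 2/12 = 0.1667.

0.17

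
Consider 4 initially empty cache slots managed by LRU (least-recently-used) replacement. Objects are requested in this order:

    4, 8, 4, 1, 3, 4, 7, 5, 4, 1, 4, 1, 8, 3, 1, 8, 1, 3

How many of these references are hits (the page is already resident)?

9

4: miss, frames (4)
8: miss, frames (4 8)
4: hit
1: miss, frames (8 4 1)
3: miss, frames (8 4 1 3)
4: hit
7: miss, evict 8, frames (1 3 4 7)
5: miss, evict 1, frames (3 4 7 5)
4: hit
1: miss, evict 3, frames (7 5 4 1)
4: hit
1: hit
8: miss, evict 7, frames (5 4 1 8)
3: miss, evict 5, frames (4 1 8 3)
1: hit
8: hit
1: hit
3: hit
Hits: 9.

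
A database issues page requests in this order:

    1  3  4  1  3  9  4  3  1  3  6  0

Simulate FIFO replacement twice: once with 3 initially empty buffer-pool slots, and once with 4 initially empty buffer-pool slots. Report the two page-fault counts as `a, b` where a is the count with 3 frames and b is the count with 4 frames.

8, 6

3 frames: F F F . . F . . F F F F → 8 faults.
4 frames: F F F . . F . . . . F F → 6 faults.
6 < 8: adding a frame reduced faults, as is typical.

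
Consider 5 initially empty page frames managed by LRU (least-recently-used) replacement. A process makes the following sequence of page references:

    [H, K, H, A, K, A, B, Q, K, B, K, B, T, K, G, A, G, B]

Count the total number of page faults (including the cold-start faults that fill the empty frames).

8

H -> fault, frames {H}
K -> fault, frames {H,K}
H -> hit
A -> fault, frames {K,H,A}
K -> hit
A -> hit
B -> fault, frames {H,K,A,B}
Q -> fault, frames {H,K,A,B,Q}
K -> hit
B -> hit
K -> hit
B -> hit
T -> fault, evict H, frames {A,Q,K,B,T}
K -> hit
G -> fault, evict A, frames {Q,B,T,K,G}
A -> fault, evict Q, frames {B,T,K,G,A}
G -> hit
B -> hit
Page faults: 8.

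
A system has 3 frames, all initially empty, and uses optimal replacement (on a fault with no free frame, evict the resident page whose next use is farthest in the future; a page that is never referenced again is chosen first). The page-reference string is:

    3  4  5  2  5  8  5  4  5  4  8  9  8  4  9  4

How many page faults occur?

3: miss, frames {3}
4: miss, frames {3,4}
5: miss, frames {3,4,5}
2: miss, evict 3, frames {4,5,2}
5: hit
8: miss, evict 2, frames {4,5,8}
5: hit
4: hit
5: hit
4: hit
8: hit
9: miss, evict 5, frames {4,8,9}
8: hit
4: hit
9: hit
4: hit
Page faults: 6.

6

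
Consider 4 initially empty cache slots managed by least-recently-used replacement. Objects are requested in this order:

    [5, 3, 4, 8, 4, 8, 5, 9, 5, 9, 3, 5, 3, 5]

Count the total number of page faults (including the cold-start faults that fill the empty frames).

5 -> fault, frames {5}
3 -> fault, frames {5,3}
4 -> fault, frames {5,3,4}
8 -> fault, frames {5,3,4,8}
4 -> hit
8 -> hit
5 -> hit
9 -> fault, evict 3, frames {4,8,5,9}
5 -> hit
9 -> hit
3 -> fault, evict 4, frames {8,5,9,3}
5 -> hit
3 -> hit
5 -> hit
Page faults: 6.

6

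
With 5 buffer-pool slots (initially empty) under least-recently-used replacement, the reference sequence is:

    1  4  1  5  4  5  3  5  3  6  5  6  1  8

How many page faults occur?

6

1 -> miss, frames {1}
4 -> miss, frames {1,4}
1 -> hit
5 -> miss, frames {4,1,5}
4 -> hit
5 -> hit
3 -> miss, frames {1,4,5,3}
5 -> hit
3 -> hit
6 -> miss, frames {1,4,5,3,6}
5 -> hit
6 -> hit
1 -> hit
8 -> miss, evict 4, frames {3,5,6,1,8}
Page faults: 6.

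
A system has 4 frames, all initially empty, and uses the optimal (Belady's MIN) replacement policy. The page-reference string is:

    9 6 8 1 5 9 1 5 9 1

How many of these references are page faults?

5

9 -> miss, frames [9]
6 -> miss, frames [9, 6]
8 -> miss, frames [9, 6, 8]
1 -> miss, frames [9, 6, 8, 1]
5 -> miss, evict 8, frames [9, 6, 1, 5]
9 -> hit
1 -> hit
5 -> hit
9 -> hit
1 -> hit
Page faults: 5.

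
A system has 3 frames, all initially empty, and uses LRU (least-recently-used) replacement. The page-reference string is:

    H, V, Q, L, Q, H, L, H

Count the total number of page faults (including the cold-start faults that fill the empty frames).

H: fault, frames [H]
V: fault, frames [H, V]
Q: fault, frames [H, V, Q]
L: fault, evict H, frames [V, Q, L]
Q: hit
H: fault, evict V, frames [L, Q, H]
L: hit
H: hit
Page faults: 5.

5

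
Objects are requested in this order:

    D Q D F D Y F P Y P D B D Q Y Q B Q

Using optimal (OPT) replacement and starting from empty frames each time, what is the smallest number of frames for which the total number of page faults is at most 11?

2

f=1: 18 faults
f=2: 10 faults
f=3: 7 faults
f=4: 6 faults
f=5: 6 faults
f=6: 6 faults
Smallest f with faults ≤ 11 is 2.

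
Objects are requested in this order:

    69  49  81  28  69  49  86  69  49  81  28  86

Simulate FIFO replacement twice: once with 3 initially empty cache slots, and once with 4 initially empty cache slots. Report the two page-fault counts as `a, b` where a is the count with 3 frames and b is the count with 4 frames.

9, 10

3 frames: F F F F F F F . . F F . → 9 faults.
4 frames: F F F F . . F F F F F F → 10 faults.
10 > 9: adding a frame increased faults — Belady's anomaly.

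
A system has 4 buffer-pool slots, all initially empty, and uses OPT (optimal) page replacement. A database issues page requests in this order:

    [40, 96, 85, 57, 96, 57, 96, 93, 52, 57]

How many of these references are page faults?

40 → fault, frames [40]
96 → fault, frames [40, 96]
85 → fault, frames [40, 96, 85]
57 → fault, frames [40, 96, 85, 57]
96 → hit
57 → hit
96 → hit
93 → fault, evict 85, frames [40, 96, 57, 93]
52 → fault, evict 93, frames [40, 96, 57, 52]
57 → hit
Page faults: 6.

6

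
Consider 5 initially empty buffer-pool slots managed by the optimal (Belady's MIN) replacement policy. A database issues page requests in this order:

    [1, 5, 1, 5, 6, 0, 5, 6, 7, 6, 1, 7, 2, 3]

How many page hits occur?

1 → miss, frames [1]
5 → miss, frames [1, 5]
1 → hit
5 → hit
6 → miss, frames [1, 5, 6]
0 → miss, frames [1, 5, 6, 0]
5 → hit
6 → hit
7 → miss, frames [1, 5, 6, 0, 7]
6 → hit
1 → hit
7 → hit
2 → miss, evict 7, frames [1, 5, 6, 0, 2]
3 → miss, evict 2, frames [1, 5, 6, 0, 3]
Hits: 7.

7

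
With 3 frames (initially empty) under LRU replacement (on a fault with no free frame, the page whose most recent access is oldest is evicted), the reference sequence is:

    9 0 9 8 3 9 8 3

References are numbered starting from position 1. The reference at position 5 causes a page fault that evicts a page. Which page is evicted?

0

pos 1: 9 → miss, frames (9)
pos 2: 0 → miss, frames (9 0)
pos 3: 9 → hit
pos 4: 8 → miss, frames (0 9 8)
pos 5: 3 → miss, evict 0, frames (9 8 3)
At position 5, page 0 is evicted.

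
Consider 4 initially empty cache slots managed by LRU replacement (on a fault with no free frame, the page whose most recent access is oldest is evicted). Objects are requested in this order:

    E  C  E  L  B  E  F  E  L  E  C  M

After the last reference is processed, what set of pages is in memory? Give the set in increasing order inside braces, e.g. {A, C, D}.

{C, E, L, M}

E → fault, frames {E}
C → fault, frames {E,C}
E → hit
L → fault, frames {C,E,L}
B → fault, frames {C,E,L,B}
E → hit
F → fault, evict C, frames {L,B,E,F}
E → hit
L → hit
E → hit
C → fault, evict B, frames {F,L,E,C}
M → fault, evict F, frames {L,E,C,M}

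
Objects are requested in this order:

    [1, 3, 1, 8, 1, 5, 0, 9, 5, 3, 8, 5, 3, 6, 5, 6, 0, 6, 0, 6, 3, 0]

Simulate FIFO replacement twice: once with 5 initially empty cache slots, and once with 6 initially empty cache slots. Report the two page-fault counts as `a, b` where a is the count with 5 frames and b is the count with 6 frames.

8, 7

5 frames: F F . F . F F F . . . . . F . . . . . . F . → 8 faults.
6 frames: F F . F . F F F . . . . . F . . . . . . . . → 7 faults.
7 < 8: adding a frame reduced faults, as is typical.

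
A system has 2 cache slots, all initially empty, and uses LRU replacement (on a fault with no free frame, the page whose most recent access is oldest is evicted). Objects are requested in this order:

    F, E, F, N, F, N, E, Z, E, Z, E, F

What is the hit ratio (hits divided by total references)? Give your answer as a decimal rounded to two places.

F → miss, frames [F]
E → miss, frames [F, E]
F → hit
N → miss, evict E, frames [F, N]
F → hit
N → hit
E → miss, evict F, frames [N, E]
Z → miss, evict N, frames [E, Z]
E → hit
Z → hit
E → hit
F → miss, evict Z, frames [E, F]
Hits: 6 of 12 references → 6/12 = 0.5000.

0.50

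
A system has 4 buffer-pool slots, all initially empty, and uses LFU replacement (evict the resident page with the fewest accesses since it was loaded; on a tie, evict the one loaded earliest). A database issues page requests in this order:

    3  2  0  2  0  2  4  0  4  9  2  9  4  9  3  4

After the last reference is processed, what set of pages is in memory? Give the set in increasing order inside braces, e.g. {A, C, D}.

{2, 3, 4, 9}

3: fault, frames [3]
2: fault, frames [3, 2]
0: fault, frames [3, 2, 0]
2: hit
0: hit
2: hit
4: fault, frames [3, 2, 0, 4]
0: hit
4: hit
9: fault, evict 3, frames [2, 0, 4, 9]
2: hit
9: hit
4: hit
9: hit
3: fault, evict 0, frames [2, 4, 9, 3]
4: hit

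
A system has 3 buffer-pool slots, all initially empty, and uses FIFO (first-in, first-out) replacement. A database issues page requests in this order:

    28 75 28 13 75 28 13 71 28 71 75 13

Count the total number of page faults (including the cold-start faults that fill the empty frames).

7

28: miss, frames (28)
75: miss, frames (28 75)
28: hit
13: miss, frames (28 75 13)
75: hit
28: hit
13: hit
71: miss, evict 28, frames (75 13 71)
28: miss, evict 75, frames (13 71 28)
71: hit
75: miss, evict 13, frames (71 28 75)
13: miss, evict 71, frames (28 75 13)
Page faults: 7.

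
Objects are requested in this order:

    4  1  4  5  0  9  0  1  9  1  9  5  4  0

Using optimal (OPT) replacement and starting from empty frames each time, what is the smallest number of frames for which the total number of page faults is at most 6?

f=1: 14 faults
f=2: 9 faults
f=3: 7 faults
f=4: 6 faults
f=5: 5 faults
Smallest f with faults ≤ 6 is 4.

4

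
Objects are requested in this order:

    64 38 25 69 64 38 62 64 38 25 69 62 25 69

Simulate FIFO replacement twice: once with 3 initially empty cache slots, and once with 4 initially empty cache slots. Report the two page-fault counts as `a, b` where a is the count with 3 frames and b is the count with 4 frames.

3 frames: F F F F F F F . . F F . . . → 9 faults.
4 frames: F F F F . . F F F F F F . . → 10 faults.
10 > 9: adding a frame increased faults — Belady's anomaly.

9, 10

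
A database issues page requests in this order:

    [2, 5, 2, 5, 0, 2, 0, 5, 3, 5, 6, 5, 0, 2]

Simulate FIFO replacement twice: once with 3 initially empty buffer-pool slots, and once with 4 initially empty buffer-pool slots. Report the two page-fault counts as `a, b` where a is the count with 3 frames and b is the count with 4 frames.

8, 6

3 frames: F F . . F . . . F . F F F F → 8 faults.
4 frames: F F . . F . . . F . F . . F → 6 faults.
6 < 8: adding a frame reduced faults, as is typical.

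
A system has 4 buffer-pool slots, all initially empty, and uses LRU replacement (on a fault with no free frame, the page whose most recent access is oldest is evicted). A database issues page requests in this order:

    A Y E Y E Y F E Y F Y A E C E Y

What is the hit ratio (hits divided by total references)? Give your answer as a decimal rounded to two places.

0.69

A: fault, frames {A}
Y: fault, frames {A,Y}
E: fault, frames {A,Y,E}
Y: hit
E: hit
Y: hit
F: fault, frames {A,E,Y,F}
E: hit
Y: hit
F: hit
Y: hit
A: hit
E: hit
C: fault, evict F, frames {Y,A,E,C}
E: hit
Y: hit
Hits: 11 of 16 references → 11/16 = 0.6875.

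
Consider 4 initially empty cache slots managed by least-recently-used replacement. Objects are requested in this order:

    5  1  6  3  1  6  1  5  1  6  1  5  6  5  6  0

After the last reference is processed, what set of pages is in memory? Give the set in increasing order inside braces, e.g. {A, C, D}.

{0, 1, 5, 6}

5 -> miss, frames {5}
1 -> miss, frames {5,1}
6 -> miss, frames {5,1,6}
3 -> miss, frames {5,1,6,3}
1 -> hit
6 -> hit
1 -> hit
5 -> hit
1 -> hit
6 -> hit
1 -> hit
5 -> hit
6 -> hit
5 -> hit
6 -> hit
0 -> miss, evict 3, frames {1,5,6,0}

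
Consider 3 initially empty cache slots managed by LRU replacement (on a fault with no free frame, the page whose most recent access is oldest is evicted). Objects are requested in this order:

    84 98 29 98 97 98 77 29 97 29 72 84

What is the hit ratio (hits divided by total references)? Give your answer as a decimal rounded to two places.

84 → miss, frames [84]
98 → miss, frames [84, 98]
29 → miss, frames [84, 98, 29]
98 → hit
97 → miss, evict 84, frames [29, 98, 97]
98 → hit
77 → miss, evict 29, frames [97, 98, 77]
29 → miss, evict 97, frames [98, 77, 29]
97 → miss, evict 98, frames [77, 29, 97]
29 → hit
72 → miss, evict 77, frames [97, 29, 72]
84 → miss, evict 97, frames [29, 72, 84]
Hits: 3 of 12 references → 3/12 = 0.2500.

0.25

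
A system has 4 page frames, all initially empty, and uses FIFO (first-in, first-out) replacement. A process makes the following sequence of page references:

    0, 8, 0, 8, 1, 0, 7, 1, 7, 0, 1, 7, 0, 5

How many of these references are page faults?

0 -> fault, frames [0]
8 -> fault, frames [0, 8]
0 -> hit
8 -> hit
1 -> fault, frames [0, 8, 1]
0 -> hit
7 -> fault, frames [0, 8, 1, 7]
1 -> hit
7 -> hit
0 -> hit
1 -> hit
7 -> hit
0 -> hit
5 -> fault, evict 0, frames [8, 1, 7, 5]
Page faults: 5.

5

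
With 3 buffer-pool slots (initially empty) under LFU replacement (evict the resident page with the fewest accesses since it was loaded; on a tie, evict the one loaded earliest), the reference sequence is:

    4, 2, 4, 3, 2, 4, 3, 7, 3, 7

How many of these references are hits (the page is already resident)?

4 -> miss, frames (4)
2 -> miss, frames (4 2)
4 -> hit
3 -> miss, frames (4 2 3)
2 -> hit
4 -> hit
3 -> hit
7 -> miss, evict 2, frames (4 3 7)
3 -> hit
7 -> hit
Hits: 6.

6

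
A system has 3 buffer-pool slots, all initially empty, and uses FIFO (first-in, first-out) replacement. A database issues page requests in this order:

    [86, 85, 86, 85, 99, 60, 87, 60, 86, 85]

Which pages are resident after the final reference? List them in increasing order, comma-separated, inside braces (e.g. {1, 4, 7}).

{85, 86, 87}

86 -> fault, frames {86}
85 -> fault, frames {86,85}
86 -> hit
85 -> hit
99 -> fault, frames {86,85,99}
60 -> fault, evict 86, frames {85,99,60}
87 -> fault, evict 85, frames {99,60,87}
60 -> hit
86 -> fault, evict 99, frames {60,87,86}
85 -> fault, evict 60, frames {87,86,85}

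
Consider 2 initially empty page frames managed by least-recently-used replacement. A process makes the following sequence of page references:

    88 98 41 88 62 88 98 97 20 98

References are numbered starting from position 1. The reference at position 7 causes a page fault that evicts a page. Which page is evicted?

pos 1: 88 → miss, frames (88)
pos 2: 98 → miss, frames (88 98)
pos 3: 41 → miss, evict 88, frames (98 41)
pos 4: 88 → miss, evict 98, frames (41 88)
pos 5: 62 → miss, evict 41, frames (88 62)
pos 6: 88 → hit
pos 7: 98 → miss, evict 62, frames (88 98)
At position 7, page 62 is evicted.

62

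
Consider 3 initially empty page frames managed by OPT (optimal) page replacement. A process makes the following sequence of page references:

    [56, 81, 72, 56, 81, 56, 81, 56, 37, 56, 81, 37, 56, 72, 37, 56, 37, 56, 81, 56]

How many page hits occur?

14

56 -> miss, frames (56)
81 -> miss, frames (56 81)
72 -> miss, frames (56 81 72)
56 -> hit
81 -> hit
56 -> hit
81 -> hit
56 -> hit
37 -> miss, evict 72, frames (56 81 37)
56 -> hit
81 -> hit
37 -> hit
56 -> hit
72 -> miss, evict 81, frames (56 37 72)
37 -> hit
56 -> hit
37 -> hit
56 -> hit
81 -> miss, evict 72, frames (56 37 81)
56 -> hit
Hits: 14.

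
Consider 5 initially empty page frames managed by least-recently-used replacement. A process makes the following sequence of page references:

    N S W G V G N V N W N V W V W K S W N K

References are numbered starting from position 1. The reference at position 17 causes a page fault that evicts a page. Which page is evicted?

pos 1: N: miss, frames [N]
pos 2: S: miss, frames [N, S]
pos 3: W: miss, frames [N, S, W]
pos 4: G: miss, frames [N, S, W, G]
pos 5: V: miss, frames [N, S, W, G, V]
pos 6: G: hit
pos 7: N: hit
pos 8: V: hit
pos 9: N: hit
pos 10: W: hit
pos 11: N: hit
pos 12: V: hit
pos 13: W: hit
pos 14: V: hit
pos 15: W: hit
pos 16: K: miss, evict S, frames [G, N, V, W, K]
pos 17: S: miss, evict G, frames [N, V, W, K, S]
At position 17, page G is evicted.

G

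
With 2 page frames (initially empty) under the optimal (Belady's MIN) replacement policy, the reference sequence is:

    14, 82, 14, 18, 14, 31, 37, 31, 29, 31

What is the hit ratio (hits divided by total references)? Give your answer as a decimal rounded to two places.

0.40

14 -> fault, frames (14)
82 -> fault, frames (14 82)
14 -> hit
18 -> fault, evict 82, frames (14 18)
14 -> hit
31 -> fault, evict 18, frames (14 31)
37 -> fault, evict 14, frames (31 37)
31 -> hit
29 -> fault, evict 37, frames (31 29)
31 -> hit
Hits: 4 of 10 references → 4/10 = 0.4000.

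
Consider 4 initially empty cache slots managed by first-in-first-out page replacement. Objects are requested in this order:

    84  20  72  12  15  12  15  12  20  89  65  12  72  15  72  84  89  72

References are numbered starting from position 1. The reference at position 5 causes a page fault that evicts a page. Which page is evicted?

84

pos 1: 84 -> fault, frames {84}
pos 2: 20 -> fault, frames {84,20}
pos 3: 72 -> fault, frames {84,20,72}
pos 4: 12 -> fault, frames {84,20,72,12}
pos 5: 15 -> fault, evict 84, frames {20,72,12,15}
At position 5, page 84 is evicted.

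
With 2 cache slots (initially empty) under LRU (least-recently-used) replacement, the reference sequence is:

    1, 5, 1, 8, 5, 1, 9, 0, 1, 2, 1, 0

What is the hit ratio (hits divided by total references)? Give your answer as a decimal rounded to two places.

1 -> fault, frames (1)
5 -> fault, frames (1 5)
1 -> hit
8 -> fault, evict 5, frames (1 8)
5 -> fault, evict 1, frames (8 5)
1 -> fault, evict 8, frames (5 1)
9 -> fault, evict 5, frames (1 9)
0 -> fault, evict 1, frames (9 0)
1 -> fault, evict 9, frames (0 1)
2 -> fault, evict 0, frames (1 2)
1 -> hit
0 -> fault, evict 2, frames (1 0)
Hits: 2 of 12 references → 2/12 = 0.1667.

0.17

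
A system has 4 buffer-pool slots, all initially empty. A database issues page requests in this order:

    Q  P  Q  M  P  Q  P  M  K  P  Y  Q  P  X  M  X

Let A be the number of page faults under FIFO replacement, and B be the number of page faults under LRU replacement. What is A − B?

Under FIFO: F F . F . . . . F . F F F F F . → 9 faults.
Under LRU: F F . F . . . . F . F F . F F . → 8 faults.
A − B = 9 − 8 = 1.

1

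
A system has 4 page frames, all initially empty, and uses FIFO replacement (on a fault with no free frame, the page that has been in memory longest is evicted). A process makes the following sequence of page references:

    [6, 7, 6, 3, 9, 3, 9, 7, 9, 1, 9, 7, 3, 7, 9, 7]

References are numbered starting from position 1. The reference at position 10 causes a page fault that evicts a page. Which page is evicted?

6

pos 1: 6 -> fault, frames (6)
pos 2: 7 -> fault, frames (6 7)
pos 3: 6 -> hit
pos 4: 3 -> fault, frames (6 7 3)
pos 5: 9 -> fault, frames (6 7 3 9)
pos 6: 3 -> hit
pos 7: 9 -> hit
pos 8: 7 -> hit
pos 9: 9 -> hit
pos 10: 1 -> fault, evict 6, frames (7 3 9 1)
At position 10, page 6 is evicted.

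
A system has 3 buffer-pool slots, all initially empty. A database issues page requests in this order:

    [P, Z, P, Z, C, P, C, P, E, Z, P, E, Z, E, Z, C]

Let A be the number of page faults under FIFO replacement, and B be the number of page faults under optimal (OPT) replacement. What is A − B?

Under FIFO: F F . . F . . . F . F . F . . F → 7 faults.
Under OPT: F F . . F . . . F . . . . . . F → 5 faults.
A − B = 7 − 5 = 2.

2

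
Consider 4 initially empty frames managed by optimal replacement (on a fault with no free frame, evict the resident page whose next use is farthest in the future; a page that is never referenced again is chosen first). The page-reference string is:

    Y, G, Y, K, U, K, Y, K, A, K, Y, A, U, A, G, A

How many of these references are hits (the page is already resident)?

Y: fault, frames {Y}
G: fault, frames {Y,G}
Y: hit
K: fault, frames {Y,G,K}
U: fault, frames {Y,G,K,U}
K: hit
Y: hit
K: hit
A: fault, evict G, frames {Y,K,U,A}
K: hit
Y: hit
A: hit
U: hit
A: hit
G: fault, evict U, frames {Y,K,A,G}
A: hit
Hits: 10.

10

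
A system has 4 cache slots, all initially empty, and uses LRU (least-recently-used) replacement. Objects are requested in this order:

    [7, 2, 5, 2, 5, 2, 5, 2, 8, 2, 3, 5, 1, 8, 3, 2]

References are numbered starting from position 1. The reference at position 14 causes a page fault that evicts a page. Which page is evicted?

pos 1: 7: miss, frames [7]
pos 2: 2: miss, frames [7, 2]
pos 3: 5: miss, frames [7, 2, 5]
pos 4: 2: hit
pos 5: 5: hit
pos 6: 2: hit
pos 7: 5: hit
pos 8: 2: hit
pos 9: 8: miss, frames [7, 5, 2, 8]
pos 10: 2: hit
pos 11: 3: miss, evict 7, frames [5, 8, 2, 3]
pos 12: 5: hit
pos 13: 1: miss, evict 8, frames [2, 3, 5, 1]
pos 14: 8: miss, evict 2, frames [3, 5, 1, 8]
At position 14, page 2 is evicted.

2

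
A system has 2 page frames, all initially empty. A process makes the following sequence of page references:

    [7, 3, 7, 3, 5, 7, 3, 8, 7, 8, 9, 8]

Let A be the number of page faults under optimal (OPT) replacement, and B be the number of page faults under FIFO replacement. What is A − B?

-3

Under OPT: F F . . F . F F . . F . → 6 faults.
Under FIFO: F F . . F F F F F . F F → 9 faults.
A − B = 6 − 9 = -3.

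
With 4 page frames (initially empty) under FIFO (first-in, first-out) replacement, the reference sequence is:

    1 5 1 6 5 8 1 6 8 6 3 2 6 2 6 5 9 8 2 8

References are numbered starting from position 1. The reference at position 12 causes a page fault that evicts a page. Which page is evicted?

pos 1: 1 -> fault, frames [1]
pos 2: 5 -> fault, frames [1, 5]
pos 3: 1 -> hit
pos 4: 6 -> fault, frames [1, 5, 6]
pos 5: 5 -> hit
pos 6: 8 -> fault, frames [1, 5, 6, 8]
pos 7: 1 -> hit
pos 8: 6 -> hit
pos 9: 8 -> hit
pos 10: 6 -> hit
pos 11: 3 -> fault, evict 1, frames [5, 6, 8, 3]
pos 12: 2 -> fault, evict 5, frames [6, 8, 3, 2]
At position 12, page 5 is evicted.

5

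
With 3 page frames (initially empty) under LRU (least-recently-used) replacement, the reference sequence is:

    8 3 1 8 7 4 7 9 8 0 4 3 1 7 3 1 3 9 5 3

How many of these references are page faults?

14

8 -> fault, frames {8}
3 -> fault, frames {8,3}
1 -> fault, frames {8,3,1}
8 -> hit
7 -> fault, evict 3, frames {1,8,7}
4 -> fault, evict 1, frames {8,7,4}
7 -> hit
9 -> fault, evict 8, frames {4,7,9}
8 -> fault, evict 4, frames {7,9,8}
0 -> fault, evict 7, frames {9,8,0}
4 -> fault, evict 9, frames {8,0,4}
3 -> fault, evict 8, frames {0,4,3}
1 -> fault, evict 0, frames {4,3,1}
7 -> fault, evict 4, frames {3,1,7}
3 -> hit
1 -> hit
3 -> hit
9 -> fault, evict 7, frames {1,3,9}
5 -> fault, evict 1, frames {3,9,5}
3 -> hit
Page faults: 14.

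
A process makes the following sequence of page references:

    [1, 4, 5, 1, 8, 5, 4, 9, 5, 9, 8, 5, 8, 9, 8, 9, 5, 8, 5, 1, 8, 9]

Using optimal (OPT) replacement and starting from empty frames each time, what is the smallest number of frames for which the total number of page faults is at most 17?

f=1: 22 faults
f=2: 11 faults
f=3: 6 faults
f=4: 5 faults
f=5: 5 faults
Smallest f with faults ≤ 17 is 2.

2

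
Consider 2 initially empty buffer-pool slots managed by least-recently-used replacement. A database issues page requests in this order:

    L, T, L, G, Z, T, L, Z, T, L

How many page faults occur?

9

L -> miss, frames [L]
T -> miss, frames [L, T]
L -> hit
G -> miss, evict T, frames [L, G]
Z -> miss, evict L, frames [G, Z]
T -> miss, evict G, frames [Z, T]
L -> miss, evict Z, frames [T, L]
Z -> miss, evict T, frames [L, Z]
T -> miss, evict L, frames [Z, T]
L -> miss, evict Z, frames [T, L]
Page faults: 9.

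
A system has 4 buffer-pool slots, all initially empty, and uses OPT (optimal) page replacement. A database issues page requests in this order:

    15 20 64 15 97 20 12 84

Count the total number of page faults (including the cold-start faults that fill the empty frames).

6

15 -> fault, frames [15]
20 -> fault, frames [15, 20]
64 -> fault, frames [15, 20, 64]
15 -> hit
97 -> fault, frames [15, 20, 64, 97]
20 -> hit
12 -> fault, evict 97, frames [15, 20, 64, 12]
84 -> fault, evict 12, frames [15, 20, 64, 84]
Page faults: 6.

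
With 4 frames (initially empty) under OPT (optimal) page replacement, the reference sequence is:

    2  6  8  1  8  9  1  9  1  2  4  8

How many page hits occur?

2: miss, frames (2)
6: miss, frames (2 6)
8: miss, frames (2 6 8)
1: miss, frames (2 6 8 1)
8: hit
9: miss, evict 6, frames (2 8 1 9)
1: hit
9: hit
1: hit
2: hit
4: miss, evict 9, frames (2 8 1 4)
8: hit
Hits: 6.

6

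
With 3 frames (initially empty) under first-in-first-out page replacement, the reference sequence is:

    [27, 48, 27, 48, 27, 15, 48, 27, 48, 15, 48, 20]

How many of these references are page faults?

4

27 -> miss, frames {27}
48 -> miss, frames {27,48}
27 -> hit
48 -> hit
27 -> hit
15 -> miss, frames {27,48,15}
48 -> hit
27 -> hit
48 -> hit
15 -> hit
48 -> hit
20 -> miss, evict 27, frames {48,15,20}
Page faults: 4.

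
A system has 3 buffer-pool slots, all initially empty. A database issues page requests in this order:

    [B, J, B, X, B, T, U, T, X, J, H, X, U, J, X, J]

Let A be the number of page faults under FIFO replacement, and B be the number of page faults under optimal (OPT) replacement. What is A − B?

Under FIFO: F F . F . F F . . F F F F F . . → 10 faults.
Under OPT: F F . F . F F . . F F . . F . . → 8 faults.
A − B = 10 − 8 = 2.

2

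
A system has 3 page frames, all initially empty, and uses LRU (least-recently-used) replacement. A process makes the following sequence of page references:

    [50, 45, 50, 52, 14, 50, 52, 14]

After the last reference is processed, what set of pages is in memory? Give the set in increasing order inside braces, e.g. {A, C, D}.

{14, 50, 52}

50 -> fault, frames [50]
45 -> fault, frames [50, 45]
50 -> hit
52 -> fault, frames [45, 50, 52]
14 -> fault, evict 45, frames [50, 52, 14]
50 -> hit
52 -> hit
14 -> hit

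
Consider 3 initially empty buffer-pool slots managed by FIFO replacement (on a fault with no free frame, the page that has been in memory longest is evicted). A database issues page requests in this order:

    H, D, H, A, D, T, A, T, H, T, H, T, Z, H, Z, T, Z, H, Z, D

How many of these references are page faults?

7

H -> miss, frames [H]
D -> miss, frames [H, D]
H -> hit
A -> miss, frames [H, D, A]
D -> hit
T -> miss, evict H, frames [D, A, T]
A -> hit
T -> hit
H -> miss, evict D, frames [A, T, H]
T -> hit
H -> hit
T -> hit
Z -> miss, evict A, frames [T, H, Z]
H -> hit
Z -> hit
T -> hit
Z -> hit
H -> hit
Z -> hit
D -> miss, evict T, frames [H, Z, D]
Page faults: 7.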